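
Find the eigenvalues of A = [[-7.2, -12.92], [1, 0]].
Eigenvalues solve det(λI - A) = 0.
Characteristic polynomial: λ^2 + 7.2*λ + 12.92 = 0.
Factor: (λ + 3.4)(λ + 3.8) = 0.
Roots: -3.4, -3.8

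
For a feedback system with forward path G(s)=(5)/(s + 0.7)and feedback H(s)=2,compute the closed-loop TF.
Closed-loop T = G/(1+GH).
Numerator: G_num * H_den = 5.
Denominator: G_den * H_den + G_num * H_num = (s + 0.7) + (10) = s + 10.7.
T(s) = (5)/(s + 10.7)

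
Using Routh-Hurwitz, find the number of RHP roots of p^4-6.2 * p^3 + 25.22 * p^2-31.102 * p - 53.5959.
Routh array:
p^4: [1, 25.22, -53.5959]; p^3: [-6.2, -31.102]; p^2: [20.2035, -53.5959]; p^1: [-47.5493]; p^0: [-53.5959]
First column: [1, -6.2, 20.2035, -47.5493, -53.5959]. Sign changes = RHP roots = 3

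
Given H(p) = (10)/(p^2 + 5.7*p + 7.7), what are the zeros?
Numerator is a nonzero constant (10) → Zeros: none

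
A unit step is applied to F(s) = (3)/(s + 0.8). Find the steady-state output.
FVT: lim_{t→∞} y(t) = lim_{s→0} s*Y(s) where Y(s) = F(s)/s.
= lim_{s→0} F(s) = F(0) = num(0)/den(0) = 3/0.8 = 3.75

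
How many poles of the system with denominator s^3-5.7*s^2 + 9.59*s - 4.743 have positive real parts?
s^3 - 5.7*s^2 + 9.59*s - 4.743 = (s - 1.7)(s - 3.1)(s - 0.9). Poles: 0.9, 1.7, 3.1. RHP poles (Re>0): 3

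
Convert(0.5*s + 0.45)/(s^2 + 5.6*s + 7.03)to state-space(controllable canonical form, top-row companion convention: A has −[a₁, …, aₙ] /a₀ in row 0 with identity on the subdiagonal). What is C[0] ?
Reachable canonical form: C = numerator coefficients (right-aligned, zero-padded to length n).
num = 0.5*s + 0.45, C = [[0.5, 0.45]].
C[0] = 0.5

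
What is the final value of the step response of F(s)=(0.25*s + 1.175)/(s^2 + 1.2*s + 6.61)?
FVT: lim_{t→∞} y(t) = lim_{s→0} s*Y(s) where Y(s) = F(s)/s.
= lim_{s→0} F(s) = F(0) = num(0)/den(0) = 1.175/6.61 = 0.1778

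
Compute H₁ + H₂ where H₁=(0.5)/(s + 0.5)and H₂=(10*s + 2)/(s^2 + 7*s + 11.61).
Parallel: H = H₁ + H₂ = (n₁·d₂ + n₂·d₁)/(d₁·d₂).
n₁·d₂ = 0.5*s^2 + 3.5*s + 5.805. n₂·d₁ = 10*s^2 + 7*s + 1. Sum = 10.5*s^2 + 10.5*s + 6.805. d₁·d₂ = s^3 + 7.5*s^2 + 15.11*s + 5.805.
H(s) = (10.5*s^2 + 10.5*s + 6.805)/(s^3 + 7.5*s^2 + 15.11*s + 5.805)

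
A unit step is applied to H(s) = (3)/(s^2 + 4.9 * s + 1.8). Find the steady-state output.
FVT: lim_{t→∞} y(t) = lim_{s→0} s*Y(s) where Y(s) = H(s)/s.
= lim_{s→0} H(s) = H(0) = num(0)/den(0) = 3/1.8 = 1.667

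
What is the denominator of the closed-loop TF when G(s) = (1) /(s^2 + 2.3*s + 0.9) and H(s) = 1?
Characteristic poly = G_den * H_den + G_num * H_num = (s^2 + 2.3*s + 0.9) + (1) = s^2 + 2.3*s + 1.9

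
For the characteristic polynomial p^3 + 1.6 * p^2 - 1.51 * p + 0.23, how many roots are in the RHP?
p^3 + 1.6*p^2 - 1.51*p + 0.23 = (p - 0.2)(p - 0.5)(p + 2.3). Poles: -2.3, 0.2, 0.5. RHP poles (Re>0): 2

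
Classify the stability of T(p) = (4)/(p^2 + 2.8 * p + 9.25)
Denominator: p^2 + 2.8*p + 9.25. Poles: -1.4 + 2.7j, -1.4 - 2.7j. Stable (all poles in LHP)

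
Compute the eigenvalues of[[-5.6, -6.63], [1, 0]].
Eigenvalues solve det(λI - A) = 0.
Characteristic polynomial: λ^2 + 5.6*λ + 6.63 = 0.
Factor: (λ + 3.9)(λ + 1.7) = 0.
Roots: -1.7, -3.9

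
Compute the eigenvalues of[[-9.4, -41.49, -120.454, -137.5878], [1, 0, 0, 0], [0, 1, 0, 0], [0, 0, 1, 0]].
Eigenvalues solve det(λI - A) = 0.
Characteristic polynomial: λ^4 + 9.4*λ^3 + 41.49*λ^2 + 120.454*λ + 137.5878 = 0.
Factor: (λ + 4.7)(λ + 2.1)(λ^2 + 2.6*λ + 13.94) = 0.
Roots: -1.3 + 3.5j, -1.3 - 3.5j, -2.1, -4.7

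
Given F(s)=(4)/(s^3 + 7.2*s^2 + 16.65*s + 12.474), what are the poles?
Set denominator = 0: s^3 + 7.2*s^2 + 16.65*s + 12.474 = (s + 1.8)(s + 2.1)(s + 3.3) = 0 → Poles: -1.8, -2.1, -3.3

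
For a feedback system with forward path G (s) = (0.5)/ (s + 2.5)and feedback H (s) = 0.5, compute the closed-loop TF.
Closed-loop T = G/(1+GH).
Numerator: G_num * H_den = 0.5.
Denominator: G_den * H_den + G_num * H_num = (s + 2.5) + (0.25) = s + 2.75.
T(s) = (0.5)/(s + 2.75)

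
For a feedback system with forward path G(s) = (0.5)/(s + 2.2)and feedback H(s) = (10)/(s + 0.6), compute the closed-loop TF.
Closed-loop T = G/(1+GH).
Numerator: G_num * H_den = 0.5*s + 0.3.
Denominator: G_den * H_den + G_num * H_num = (s^2 + 2.8*s + 1.32) + (5) = s^2 + 2.8*s + 6.32.
T(s) = (0.5*s + 0.3)/(s^2 + 2.8*s + 6.32)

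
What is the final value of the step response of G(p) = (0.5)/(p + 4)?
FVT: lim_{t→∞} y(t) = lim_{p→0} p*Y(p) where Y(p) = G(p)/p.
= lim_{p→0} G(p) = G(0) = num(0)/den(0) = 0.5/4 = 0.125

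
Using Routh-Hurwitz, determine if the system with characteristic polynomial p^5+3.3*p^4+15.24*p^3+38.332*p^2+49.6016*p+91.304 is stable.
Routh array:
p^5: [1, 15.24, 49.6016]; p^4: [3.3, 38.332, 91.304]; p^3: [3.62424, 21.9337]; p^2: [18.3606, 91.304]; p^1: [3.91098]; p^0: [91.304]
First column: [1, 3.3, 3.62424, 18.3606, 3.91098, 91.304]. Sign changes = 0.
Yes, stable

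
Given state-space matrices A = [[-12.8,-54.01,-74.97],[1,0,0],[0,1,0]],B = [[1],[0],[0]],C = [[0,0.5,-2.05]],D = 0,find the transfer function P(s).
P(s) = C(sI - A)⁻¹B + D.
Characteristic polynomial det(sI - A) = s^3 + 12.8*s^2 + 54.01*s + 74.97.
Numerator from C·adj(sI-A)·B + D·det(sI-A) = 0.5*s - 2.05.
P(s) = (0.5*s - 2.05)/(s^3 + 12.8*s^2 + 54.01*s + 74.97)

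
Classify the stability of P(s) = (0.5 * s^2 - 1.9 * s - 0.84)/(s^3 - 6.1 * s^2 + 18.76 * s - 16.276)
Denominator: s^3 - 6.1*s^2 + 18.76*s - 16.276 = (s - 1.3)(s^2 - 4.8*s + 12.52). Poles: 1.3, 2.4 + 2.6j, 2.4 - 2.6j. Unstable (3 pole(s) in RHP)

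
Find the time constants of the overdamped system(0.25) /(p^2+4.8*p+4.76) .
Overdamped: real poles at -1.4, -3.4. τ = -1/pole → τ₁ = 0.7143, τ₂ = 0.2941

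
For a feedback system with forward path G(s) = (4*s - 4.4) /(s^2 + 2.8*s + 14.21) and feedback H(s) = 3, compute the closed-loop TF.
Closed-loop T = G/(1+GH).
Numerator: G_num * H_den = 4*s - 4.4.
Denominator: G_den * H_den + G_num * H_num = (s^2 + 2.8*s + 14.21) + (12*s - 13.2) = s^2 + 14.8*s + 1.01.
T(s) = (4*s - 4.4)/(s^2 + 14.8*s + 1.01)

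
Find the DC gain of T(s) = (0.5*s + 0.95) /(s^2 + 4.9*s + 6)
DC gain = T(0) = num(0)/den(0) = 0.95/6 = 0.1583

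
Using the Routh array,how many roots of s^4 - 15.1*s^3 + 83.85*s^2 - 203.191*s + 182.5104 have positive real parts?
Routh array:
s^4: [1, 83.85, 182.5104]; s^3: [-15.1, -203.191]; s^2: [70.3936, 182.5104]; s^1: [-164.041]; s^0: [182.5104]
First column: [1, -15.1, 70.3936, -164.041, 182.5104]. Sign changes = RHP roots = 4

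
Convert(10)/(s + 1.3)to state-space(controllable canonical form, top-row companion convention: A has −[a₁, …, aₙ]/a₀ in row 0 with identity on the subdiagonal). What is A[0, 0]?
Reachable canonical form for den = s + 1.3: top row of A = -[a₁,a₂,...,aₙ]/a₀, ones on the subdiagonal, zeros elsewhere.
A = [[-1.3]].
A[0,0] = -1.3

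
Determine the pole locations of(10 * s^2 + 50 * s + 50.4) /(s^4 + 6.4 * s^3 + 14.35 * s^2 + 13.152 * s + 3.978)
Set denominator = 0: s^4 + 6.4*s^3 + 14.35*s^2 + 13.152*s + 3.978 = (s + 1.7)(s + 2.6)(s + 0.6)(s + 1.5) = 0 → Poles: -0.6, -1.5, -1.7, -2.6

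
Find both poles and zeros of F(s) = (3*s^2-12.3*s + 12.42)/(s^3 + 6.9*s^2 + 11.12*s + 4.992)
Set denominator = 0: s^3 + 6.9*s^2 + 11.12*s + 4.992 = (s + 0.8)(s + 1.3)(s + 4.8) = 0 → Poles: -0.8, -1.3, -4.8
Set numerator = 0: 3*s^2 - 12.3*s + 12.42 = 3*(s - 2.3)(s - 1.8) = 0 → Zeros: 1.8, 2.3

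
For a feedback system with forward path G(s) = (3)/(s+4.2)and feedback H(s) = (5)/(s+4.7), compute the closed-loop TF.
Closed-loop T = G/(1+GH).
Numerator: G_num * H_den = 3*s + 14.1.
Denominator: G_den * H_den + G_num * H_num = (s^2 + 8.9*s + 19.74) + (15) = s^2 + 8.9*s + 34.74.
T(s) = (3*s + 14.1)/(s^2 + 8.9*s + 34.74)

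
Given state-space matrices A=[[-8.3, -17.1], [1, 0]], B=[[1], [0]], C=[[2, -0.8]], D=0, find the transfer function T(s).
T(s) = C(sI - A)⁻¹B + D.
Characteristic polynomial det(sI - A) = s^2 + 8.3*s + 17.1.
Numerator from C·adj(sI-A)·B + D·det(sI-A) = 2*s - 0.8.
T(s) = (2*s - 0.8)/(s^2 + 8.3*s + 17.1)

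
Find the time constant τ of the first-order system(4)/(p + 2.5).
First-order system: τ = -1/pole. Pole = -2.5. τ = -1/(-2.5) = 0.4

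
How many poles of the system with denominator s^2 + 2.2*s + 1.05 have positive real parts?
s^2 + 2.2*s + 1.05 = (s + 0.7)(s + 1.5). Poles: -0.7, -1.5. RHP poles (Re>0): 0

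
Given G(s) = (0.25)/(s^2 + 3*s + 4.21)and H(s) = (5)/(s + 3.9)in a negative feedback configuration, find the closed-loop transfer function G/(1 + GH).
Closed-loop T = G/(1+GH).
Numerator: G_num * H_den = 0.25*s + 0.975.
Denominator: G_den * H_den + G_num * H_num = (s^3 + 6.9*s^2 + 15.91*s + 16.419) + (1.25) = s^3 + 6.9*s^2 + 15.91*s + 17.669.
T(s) = (0.25*s + 0.975)/(s^3 + 6.9*s^2 + 15.91*s + 17.669)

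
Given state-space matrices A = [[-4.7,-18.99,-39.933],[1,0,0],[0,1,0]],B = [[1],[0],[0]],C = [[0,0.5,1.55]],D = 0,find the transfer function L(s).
L(s) = C(sI - A)⁻¹B + D.
Characteristic polynomial det(sI - A) = s^3 + 4.7*s^2 + 18.99*s + 39.933.
Numerator from C·adj(sI-A)·B + D·det(sI-A) = 0.5*s + 1.55.
L(s) = (0.5*s + 1.55)/(s^3 + 4.7*s^2 + 18.99*s + 39.933)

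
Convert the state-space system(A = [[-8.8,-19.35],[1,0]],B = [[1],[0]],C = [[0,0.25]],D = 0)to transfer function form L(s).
L(s) = C(sI - A)⁻¹B + D.
Characteristic polynomial det(sI - A) = s^2 + 8.8*s + 19.35.
Numerator from C·adj(sI-A)·B + D·det(sI-A) = 0.25.
L(s) = (0.25)/(s^2 + 8.8*s + 19.35)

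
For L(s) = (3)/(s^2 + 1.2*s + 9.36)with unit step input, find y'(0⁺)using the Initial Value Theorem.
IVT: y'(0⁺) = lim_{s→∞} s²·Y(s) = lim_{s→∞} s·L(s).
deg(num) = 0, deg(den) = 2, relative degree = 2 ≥ 2, so s·L(s) → 0. Initial slope = 0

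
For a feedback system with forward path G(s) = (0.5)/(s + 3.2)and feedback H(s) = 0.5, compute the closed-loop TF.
Closed-loop T = G/(1+GH).
Numerator: G_num * H_den = 0.5.
Denominator: G_den * H_den + G_num * H_num = (s + 3.2) + (0.25) = s + 3.45.
T(s) = (0.5)/(s + 3.45)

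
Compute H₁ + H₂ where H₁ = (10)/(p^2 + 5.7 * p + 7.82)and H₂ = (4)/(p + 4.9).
Parallel: H = H₁ + H₂ = (n₁·d₂ + n₂·d₁)/(d₁·d₂).
n₁·d₂ = 10*p + 49. n₂·d₁ = 4*p^2 + 22.8*p + 31.28. Sum = 4*p^2 + 32.8*p + 80.28. d₁·d₂ = p^3 + 10.6*p^2 + 35.75*p + 38.318.
H(p) = (4*p^2 + 32.8*p + 80.28)/(p^3 + 10.6*p^2 + 35.75*p + 38.318)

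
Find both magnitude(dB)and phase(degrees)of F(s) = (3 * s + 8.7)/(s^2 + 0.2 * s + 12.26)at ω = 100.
Substitute s = j*100: F(j100) = -0.000810917 - 0.0300384j.
|F| = 20*log₁₀(sqrt(Re²+Im²)) = -30.44 dB.
∠F = atan2(Im, Re) = -91.55°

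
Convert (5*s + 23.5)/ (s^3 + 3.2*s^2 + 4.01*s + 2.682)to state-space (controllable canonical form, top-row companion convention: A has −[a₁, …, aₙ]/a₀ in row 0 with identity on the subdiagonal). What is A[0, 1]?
Reachable canonical form for den = s^3 + 3.2*s^2 + 4.01*s + 2.682: top row of A = -[a₁,a₂,...,aₙ]/a₀, ones on the subdiagonal, zeros elsewhere.
A = [[-3.2, -4.01, -2.682], [1, 0, 0], [0, 1, 0]].
A[0,1] = -4.01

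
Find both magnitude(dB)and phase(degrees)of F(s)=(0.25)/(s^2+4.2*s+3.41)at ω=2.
Substitute s = j*2: F(j2) = -0.00208016 - 0.0296158j.
|F| = 20*log₁₀(sqrt(Re²+Im²)) = -30.55 dB.
∠F = atan2(Im, Re) = -94.02°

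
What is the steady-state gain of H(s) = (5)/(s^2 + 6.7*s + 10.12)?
DC gain = H(0) = num(0)/den(0) = 5/10.12 = 0.4941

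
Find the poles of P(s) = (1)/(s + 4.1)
Set denominator = 0: s + 4.1 = 0 → Poles: -4.1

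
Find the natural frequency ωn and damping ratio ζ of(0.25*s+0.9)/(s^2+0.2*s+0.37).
Underdamped: complex pole -0.1 + 0.6j. ωn = |pole| = 0.6083, ζ = -Re(pole)/ωn = 0.1644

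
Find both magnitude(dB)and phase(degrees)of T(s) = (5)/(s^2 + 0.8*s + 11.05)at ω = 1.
Substitute s = j*1: T(j1) = 0.49438 - 0.0393536j.
|T| = 20*log₁₀(sqrt(Re²+Im²)) = -6.09 dB.
∠T = atan2(Im, Re) = -4.55°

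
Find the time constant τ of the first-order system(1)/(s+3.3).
First-order system: τ = -1/pole. Pole = -3.3. τ = -1/(-3.3) = 0.303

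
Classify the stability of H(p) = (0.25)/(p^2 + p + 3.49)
Denominator: p^2 + p + 3.49. Poles: -0.5 + 1.8j, -0.5 - 1.8j. Stable (all poles in LHP)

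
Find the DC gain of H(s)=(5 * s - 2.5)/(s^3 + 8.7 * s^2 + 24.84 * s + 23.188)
DC gain = H(0) = num(0)/den(0) = -2.5/23.188 = -0.1078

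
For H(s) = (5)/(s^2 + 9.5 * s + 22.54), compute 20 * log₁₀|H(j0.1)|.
Substitute s = j*0.1: H(j0.1) = 0.221532 - 0.00934114j.
|H(j0.1)| = sqrt(Re² + Im²) = 0.2217.
20*log₁₀(0.2217) = -13.08 dB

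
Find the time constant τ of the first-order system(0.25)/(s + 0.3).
First-order system: τ = -1/pole. Pole = -0.3. τ = -1/(-0.3) = 3.333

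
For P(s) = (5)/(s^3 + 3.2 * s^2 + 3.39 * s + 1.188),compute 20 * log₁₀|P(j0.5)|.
Substitute s = j*0.5: P(j0.5) = 0.741748 - 3.0014j.
|P(j0.5)| = sqrt(Re² + Im²) = 3.092.
20*log₁₀(3.092) = 9.80 dB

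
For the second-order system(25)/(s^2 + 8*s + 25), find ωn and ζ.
Standard form: ωn²/(s²+2ζωn·s+ωn²).
const=25=ωn² → ωn=5, s coeff=8=2ζωn → ζ=0.8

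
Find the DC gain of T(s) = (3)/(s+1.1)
DC gain = T(0) = num(0)/den(0) = 3/1.1 = 2.727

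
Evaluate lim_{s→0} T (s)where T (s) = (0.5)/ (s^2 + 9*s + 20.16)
DC gain = T(0) = num(0)/den(0) = 0.5/20.16 = 0.0248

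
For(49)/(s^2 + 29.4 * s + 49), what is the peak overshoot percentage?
Standard form: ωn²/(s²+2ζωn·s+ωn²) → ωn = 7, ζ = 2.1.
ζ ≥ 1, so the response is non-oscillatory: peak overshoot = 0%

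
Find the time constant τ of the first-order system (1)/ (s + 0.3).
First-order system: τ = -1/pole. Pole = -0.3. τ = -1/(-0.3) = 3.333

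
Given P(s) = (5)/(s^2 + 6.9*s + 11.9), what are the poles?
Set denominator = 0: s^2 + 6.9*s + 11.9 = (s + 3.5)(s + 3.4) = 0 → Poles: -3.4, -3.5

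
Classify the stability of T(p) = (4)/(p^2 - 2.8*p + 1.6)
Denominator: p^2 - 2.8*p + 1.6 = (p - 2)(p - 0.8). Poles: 0.8, 2. Unstable (2 pole(s) in RHP)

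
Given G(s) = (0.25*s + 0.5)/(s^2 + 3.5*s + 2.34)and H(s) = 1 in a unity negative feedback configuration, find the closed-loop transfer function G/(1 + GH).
Closed-loop T = G/(1+GH).
Numerator: G_num * H_den = 0.25*s + 0.5.
Denominator: G_den * H_den + G_num * H_num = (s^2 + 3.5*s + 2.34) + (0.25*s + 0.5) = s^2 + 3.75*s + 2.84.
T(s) = (0.25*s + 0.5)/(s^2 + 3.75*s + 2.84)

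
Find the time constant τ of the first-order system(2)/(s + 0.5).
First-order system: τ = -1/pole. Pole = -0.5. τ = -1/(-0.5) = 2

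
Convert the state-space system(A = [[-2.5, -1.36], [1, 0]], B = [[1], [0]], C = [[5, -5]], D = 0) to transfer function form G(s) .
G(s) = C(sI - A)⁻¹B + D.
Characteristic polynomial det(sI - A) = s^2 + 2.5*s + 1.36.
Numerator from C·adj(sI-A)·B + D·det(sI-A) = 5*s - 5.
G(s) = (5*s - 5)/(s^2 + 2.5*s + 1.36)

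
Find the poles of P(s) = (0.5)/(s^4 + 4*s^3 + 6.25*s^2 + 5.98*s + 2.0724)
Set denominator = 0: s^4 + 4*s^3 + 6.25*s^2 + 5.98*s + 2.0724 = (s + 2.2)(s + 0.6)(s^2 + 1.2*s + 1.57) = 0 → Poles: -0.6, -0.6 + 1.1j, -0.6 - 1.1j, -2.2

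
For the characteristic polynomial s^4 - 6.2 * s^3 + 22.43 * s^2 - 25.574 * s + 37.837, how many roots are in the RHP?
s^4 - 6.2*s^3 + 22.43*s^2 - 25.574*s + 37.837 = (s^2 - 0.8*s + 2.41)(s^2 - 5.4*s + 15.7). Poles: 0.4 + 1.5j, 0.4 - 1.5j, 2.7 + 2.9j, 2.7 - 2.9j. RHP poles (Re>0): 4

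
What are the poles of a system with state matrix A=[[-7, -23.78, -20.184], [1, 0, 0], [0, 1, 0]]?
Eigenvalues solve det(λI - A) = 0.
Characteristic polynomial: λ^3 + 7*λ^2 + 23.78*λ + 20.184 = 0.
Factor: (λ + 1.2)(λ^2 + 5.8*λ + 16.82) = 0.
Roots: -1.2, -2.9 + 2.9j, -2.9 - 2.9j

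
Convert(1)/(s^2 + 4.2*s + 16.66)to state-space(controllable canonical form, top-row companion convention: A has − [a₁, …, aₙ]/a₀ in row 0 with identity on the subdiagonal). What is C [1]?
Reachable canonical form: C = numerator coefficients (right-aligned, zero-padded to length n).
num = 1, C = [[0, 1]].
C[1] = 1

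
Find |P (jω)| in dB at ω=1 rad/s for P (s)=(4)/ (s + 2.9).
Substitute s = j*1: P(j1) = 1.23273 - 0.42508j.
|P(j1)| = sqrt(Re² + Im²) = 1.304.
20*log₁₀(1.304) = 2.31 dB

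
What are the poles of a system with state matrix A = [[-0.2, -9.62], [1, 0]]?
Eigenvalues solve det(λI - A) = 0.
Characteristic polynomial: λ^2 + 0.2*λ + 9.62 = 0.
Roots: -0.1 + 3.1j, -0.1 - 3.1j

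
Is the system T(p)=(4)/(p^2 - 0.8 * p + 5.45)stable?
Denominator: p^2 - 0.8*p + 5.45. Poles: 0.4 + 2.3j, 0.4 - 2.3j. All Re(p)<0: No (unstable)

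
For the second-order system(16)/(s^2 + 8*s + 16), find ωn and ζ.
Standard form: ωn²/(s²+2ζωn·s+ωn²).
const=16=ωn² → ωn=4, s coeff=8=2ζωn → ζ=1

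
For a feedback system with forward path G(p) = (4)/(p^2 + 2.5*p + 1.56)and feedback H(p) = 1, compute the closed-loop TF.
Closed-loop T = G/(1+GH).
Numerator: G_num * H_den = 4.
Denominator: G_den * H_den + G_num * H_num = (p^2 + 2.5*p + 1.56) + (4) = p^2 + 2.5*p + 5.56.
T(p) = (4)/(p^2 + 2.5*p + 5.56)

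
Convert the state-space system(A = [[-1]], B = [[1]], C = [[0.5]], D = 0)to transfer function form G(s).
G(s) = C(sI - A)⁻¹B + D.
Characteristic polynomial det(sI - A) = s + 1.
Numerator from C·adj(sI-A)·B + D·det(sI-A) = 0.5.
G(s) = (0.5)/(s + 1)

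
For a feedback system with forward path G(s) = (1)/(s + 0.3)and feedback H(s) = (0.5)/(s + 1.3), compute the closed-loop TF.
Closed-loop T = G/(1+GH).
Numerator: G_num * H_den = s + 1.3.
Denominator: G_den * H_den + G_num * H_num = (s^2 + 1.6*s + 0.39) + (0.5) = s^2 + 1.6*s + 0.89.
T(s) = (s + 1.3)/(s^2 + 1.6*s + 0.89)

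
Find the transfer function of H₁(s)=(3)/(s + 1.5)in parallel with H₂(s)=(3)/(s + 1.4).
Parallel: H = H₁ + H₂ = (n₁·d₂ + n₂·d₁)/(d₁·d₂).
n₁·d₂ = 3*s + 4.2. n₂·d₁ = 3*s + 4.5. Sum = 6*s + 8.7. d₁·d₂ = s^2 + 2.9*s + 2.1.
H(s) = (6*s + 8.7)/(s^2 + 2.9*s + 2.1)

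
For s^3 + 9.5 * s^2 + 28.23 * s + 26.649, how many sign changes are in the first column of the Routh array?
Routh array:
s^3: [1, 28.23]; s^2: [9.5, 26.649]; s^1: [25.4248]; s^0: [26.649]
First column: [1, 9.5, 25.4248, 26.649]. Sign changes = 0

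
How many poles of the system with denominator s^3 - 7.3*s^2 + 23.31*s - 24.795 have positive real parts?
s^3 - 7.3*s^2 + 23.31*s - 24.795 = (s - 1.9)(s^2 - 5.4*s + 13.05). Poles: 1.9, 2.7 + 2.4j, 2.7 - 2.4j. RHP poles (Re>0): 3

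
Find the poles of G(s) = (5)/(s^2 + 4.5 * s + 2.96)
Set denominator = 0: s^2 + 4.5*s + 2.96 = (s + 0.8)(s + 3.7) = 0 → Poles: -0.8, -3.7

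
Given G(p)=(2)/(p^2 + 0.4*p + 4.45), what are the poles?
Set denominator = 0: p^2 + 0.4*p + 4.45 = 0 → Poles: -0.2 + 2.1j, -0.2 - 2.1j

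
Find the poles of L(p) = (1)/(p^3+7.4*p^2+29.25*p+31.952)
Set denominator = 0: p^3 + 7.4*p^2 + 29.25*p + 31.952 = (p + 1.6)(p^2 + 5.8*p + 19.97) = 0 → Poles: -1.6, -2.9 + 3.4j, -2.9 - 3.4j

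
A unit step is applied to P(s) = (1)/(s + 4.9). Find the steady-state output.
FVT: lim_{t→∞} y(t) = lim_{s→0} s*Y(s) where Y(s) = P(s)/s.
= lim_{s→0} P(s) = P(0) = num(0)/den(0) = 1/4.9 = 0.2041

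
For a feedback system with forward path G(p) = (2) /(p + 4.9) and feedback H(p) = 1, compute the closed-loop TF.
Closed-loop T = G/(1+GH).
Numerator: G_num * H_den = 2.
Denominator: G_den * H_den + G_num * H_num = (p + 4.9) + (2) = p + 6.9.
T(p) = (2)/(p + 6.9)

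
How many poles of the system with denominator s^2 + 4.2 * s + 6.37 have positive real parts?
Poles: -2.1 + 1.4j, -2.1 - 1.4j. RHP poles (Re>0): 0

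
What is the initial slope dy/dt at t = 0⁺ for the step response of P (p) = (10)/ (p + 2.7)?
IVT: y'(0⁺) = lim_{p→∞} p²·Y(p) = lim_{p→∞} p·P(p).
deg(num) = 0, deg(den) = 1, relative degree = 1, so p·P(p) → (leading num)/(leading den) = 10/1 = 10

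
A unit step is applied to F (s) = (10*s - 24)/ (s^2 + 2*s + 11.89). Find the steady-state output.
FVT: lim_{t→∞} y(t) = lim_{s→0} s*Y(s) where Y(s) = F(s)/s.
= lim_{s→0} F(s) = F(0) = num(0)/den(0) = -24/11.89 = -2.019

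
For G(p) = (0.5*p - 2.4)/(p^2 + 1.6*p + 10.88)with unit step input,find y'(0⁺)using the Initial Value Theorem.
IVT: y'(0⁺) = lim_{p→∞} p²·Y(p) = lim_{p→∞} p·G(p).
deg(num) = 1, deg(den) = 2, relative degree = 1, so p·G(p) → (leading num)/(leading den) = 0.5/1 = 0.5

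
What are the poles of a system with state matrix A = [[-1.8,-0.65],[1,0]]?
Eigenvalues solve det(λI - A) = 0.
Characteristic polynomial: λ^2 + 1.8*λ + 0.65 = 0.
Factor: (λ + 0.5)(λ + 1.3) = 0.
Roots: -0.5, -1.3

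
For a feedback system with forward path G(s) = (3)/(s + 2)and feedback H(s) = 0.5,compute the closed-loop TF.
Closed-loop T = G/(1+GH).
Numerator: G_num * H_den = 3.
Denominator: G_den * H_den + G_num * H_num = (s + 2) + (1.5) = s + 3.5.
T(s) = (3)/(s + 3.5)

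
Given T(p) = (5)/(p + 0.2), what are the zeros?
Numerator is a nonzero constant (5) → Zeros: none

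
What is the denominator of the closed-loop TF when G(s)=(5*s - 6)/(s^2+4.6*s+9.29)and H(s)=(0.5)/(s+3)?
Characteristic poly = G_den * H_den + G_num * H_num = (s^3 + 7.6*s^2 + 23.09*s + 27.87) + (2.5*s - 3) = s^3 + 7.6*s^2 + 25.59*s + 24.87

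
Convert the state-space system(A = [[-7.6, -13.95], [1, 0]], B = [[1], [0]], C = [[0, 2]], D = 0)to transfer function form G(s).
G(s) = C(sI - A)⁻¹B + D.
Characteristic polynomial det(sI - A) = s^2 + 7.6*s + 13.95.
Numerator from C·adj(sI-A)·B + D·det(sI-A) = 2.
G(s) = (2)/(s^2 + 7.6*s + 13.95)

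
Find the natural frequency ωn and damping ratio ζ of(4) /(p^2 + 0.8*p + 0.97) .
Underdamped: complex pole -0.4 + 0.9j. ωn = |pole| = 0.9849, ζ = -Re(pole)/ωn = 0.4061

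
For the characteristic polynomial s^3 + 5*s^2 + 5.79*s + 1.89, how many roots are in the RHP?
s^3 + 5*s^2 + 5.79*s + 1.89 = (s + 3.5)(s + 0.9)(s + 0.6). Poles: -0.6, -0.9, -3.5. RHP poles (Re>0): 0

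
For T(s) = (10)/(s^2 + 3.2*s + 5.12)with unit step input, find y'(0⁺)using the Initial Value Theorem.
IVT: y'(0⁺) = lim_{s→∞} s²·Y(s) = lim_{s→∞} s·T(s).
deg(num) = 0, deg(den) = 2, relative degree = 2 ≥ 2, so s·T(s) → 0. Initial slope = 0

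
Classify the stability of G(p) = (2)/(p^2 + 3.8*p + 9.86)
Denominator: p^2 + 3.8*p + 9.86. Poles: -1.9 + 2.5j, -1.9 - 2.5j. Stable (all poles in LHP)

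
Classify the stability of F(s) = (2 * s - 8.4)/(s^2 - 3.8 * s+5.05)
Denominator: s^2 - 3.8*s + 5.05. Poles: 1.9 + 1.2j, 1.9 - 1.2j. Unstable (2 pole(s) in RHP)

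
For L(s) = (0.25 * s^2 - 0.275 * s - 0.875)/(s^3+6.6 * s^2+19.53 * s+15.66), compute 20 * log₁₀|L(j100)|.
Substitute s = j*100: L(j100) = 0.000192378 - 0.00249305j.
|L(j100)| = sqrt(Re² + Im²) = 0.0025.
20*log₁₀(0.0025) = -52.04 dB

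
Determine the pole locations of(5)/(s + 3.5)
Set denominator = 0: s + 3.5 = 0 → Poles: -3.5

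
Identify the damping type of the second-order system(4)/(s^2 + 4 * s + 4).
Standard form: ωn²/(s²+2ζωn·s+ωn²) gives ωn=2, ζ=1.
Critically damped (ζ = 1)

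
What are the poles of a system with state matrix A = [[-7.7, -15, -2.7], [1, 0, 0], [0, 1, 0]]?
Eigenvalues solve det(λI - A) = 0.
Characteristic polynomial: λ^3 + 7.7*λ^2 + 15*λ + 2.7 = 0.
Factor: (λ + 4.5)(λ + 0.2)(λ + 3) = 0.
Roots: -0.2, -3, -4.5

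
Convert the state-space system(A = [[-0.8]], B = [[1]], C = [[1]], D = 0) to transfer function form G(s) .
G(s) = C(sI - A)⁻¹B + D.
Characteristic polynomial det(sI - A) = s + 0.8.
Numerator from C·adj(sI-A)·B + D·det(sI-A) = 1.
G(s) = (1)/(s + 0.8)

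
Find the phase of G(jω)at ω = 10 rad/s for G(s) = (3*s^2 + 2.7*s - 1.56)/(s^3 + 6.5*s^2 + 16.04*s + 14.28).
Substitute s = j*10: G(j10) = 0.152415 - 0.243767j.
∠G(j10) = atan2(Im, Re) = atan2(-0.243767, 0.152415) = -57.98°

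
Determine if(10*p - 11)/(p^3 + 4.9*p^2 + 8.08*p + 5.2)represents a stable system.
Denominator: p^3 + 4.9*p^2 + 8.08*p + 5.2 = (p + 2.5)(p^2 + 2.4*p + 2.08). Poles: -1.2 + 0.8j, -1.2 - 0.8j, -2.5. All Re(p)<0: Yes (stable)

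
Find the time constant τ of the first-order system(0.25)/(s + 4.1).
First-order system: τ = -1/pole. Pole = -4.1. τ = -1/(-4.1) = 0.2439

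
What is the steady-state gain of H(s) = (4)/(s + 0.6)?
DC gain = H(0) = num(0)/den(0) = 4/0.6 = 6.667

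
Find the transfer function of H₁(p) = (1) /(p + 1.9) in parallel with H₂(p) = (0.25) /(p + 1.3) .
Parallel: H = H₁ + H₂ = (n₁·d₂ + n₂·d₁)/(d₁·d₂).
n₁·d₂ = p + 1.3. n₂·d₁ = 0.25*p + 0.475. Sum = 1.25*p + 1.775. d₁·d₂ = p^2 + 3.2*p + 2.47.
H(p) = (1.25*p + 1.775)/(p^2 + 3.2*p + 2.47)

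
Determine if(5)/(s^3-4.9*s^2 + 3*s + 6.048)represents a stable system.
Denominator: s^3 - 4.9*s^2 + 3*s + 6.048 = (s - 3.6)(s + 0.8)(s - 2.1). Poles: -0.8, 2.1, 3.6. All Re(p)<0: No (unstable)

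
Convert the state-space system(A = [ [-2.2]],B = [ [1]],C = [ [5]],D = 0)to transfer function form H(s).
H(s) = C(sI - A)⁻¹B + D.
Characteristic polynomial det(sI - A) = s + 2.2.
Numerator from C·adj(sI-A)·B + D·det(sI-A) = 5.
H(s) = (5)/(s + 2.2)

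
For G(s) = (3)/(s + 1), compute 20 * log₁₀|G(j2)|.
Substitute s = j*2: G(j2) = 0.6 - 1.2j.
|G(j2)| = sqrt(Re² + Im²) = 1.342.
20*log₁₀(1.342) = 2.55 dB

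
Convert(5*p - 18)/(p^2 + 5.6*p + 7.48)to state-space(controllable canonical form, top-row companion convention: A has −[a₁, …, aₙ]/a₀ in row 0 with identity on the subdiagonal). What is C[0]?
Reachable canonical form: C = numerator coefficients (right-aligned, zero-padded to length n).
num = 5*p - 18, C = [[5, -18]].
C[0] = 5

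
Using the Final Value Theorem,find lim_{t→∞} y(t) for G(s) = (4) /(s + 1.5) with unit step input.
FVT: lim_{t→∞} y(t) = lim_{s→0} s*Y(s) where Y(s) = G(s)/s.
= lim_{s→0} G(s) = G(0) = num(0)/den(0) = 4/1.5 = 2.667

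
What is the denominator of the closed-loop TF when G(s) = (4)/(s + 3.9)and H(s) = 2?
Characteristic poly = G_den * H_den + G_num * H_num = (s + 3.9) + (8) = s + 11.9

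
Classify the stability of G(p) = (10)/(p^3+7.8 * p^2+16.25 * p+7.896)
Denominator: p^3 + 7.8*p^2 + 16.25*p + 7.896 = (p + 0.7)(p + 2.4)(p + 4.7). Poles: -0.7, -2.4, -4.7. Stable (all poles in LHP)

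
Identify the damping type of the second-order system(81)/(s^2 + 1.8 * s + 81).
Standard form: ωn²/(s²+2ζωn·s+ωn²) gives ωn=9, ζ=0.1.
Underdamped (ζ = 0.1 < 1)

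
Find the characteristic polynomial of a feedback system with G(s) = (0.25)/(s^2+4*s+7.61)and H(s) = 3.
Characteristic poly = G_den * H_den + G_num * H_num = (s^2 + 4*s + 7.61) + (0.75) = s^2 + 4*s + 8.36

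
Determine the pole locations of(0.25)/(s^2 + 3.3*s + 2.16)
Set denominator = 0: s^2 + 3.3*s + 2.16 = (s + 0.9)(s + 2.4) = 0 → Poles: -0.9, -2.4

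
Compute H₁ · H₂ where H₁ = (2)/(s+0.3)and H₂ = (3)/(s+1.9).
Series: H = H₁ · H₂ = (n₁·n₂)/(d₁·d₂).
Num: n₁·n₂ = 6. Den: d₁·d₂ = s^2 + 2.2*s + 0.57.
H(s) = (6)/(s^2 + 2.2*s + 0.57)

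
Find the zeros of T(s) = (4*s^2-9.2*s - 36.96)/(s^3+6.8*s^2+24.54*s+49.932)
Set numerator = 0: 4*s^2 - 9.2*s - 36.96 = 4*(s + 2.1)(s - 4.4) = 0 → Zeros: -2.1, 4.4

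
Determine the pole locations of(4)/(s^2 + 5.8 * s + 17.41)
Set denominator = 0: s^2 + 5.8*s + 17.41 = 0 → Poles: -2.9 + 3j, -2.9 - 3j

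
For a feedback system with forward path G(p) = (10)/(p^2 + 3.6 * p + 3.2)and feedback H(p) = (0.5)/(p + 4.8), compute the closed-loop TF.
Closed-loop T = G/(1+GH).
Numerator: G_num * H_den = 10*p + 48.
Denominator: G_den * H_den + G_num * H_num = (p^3 + 8.4*p^2 + 20.48*p + 15.36) + (5) = p^3 + 8.4*p^2 + 20.48*p + 20.36.
T(p) = (10*p + 48)/(p^3 + 8.4*p^2 + 20.48*p + 20.36)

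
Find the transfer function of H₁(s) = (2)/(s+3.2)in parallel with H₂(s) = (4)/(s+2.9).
Parallel: H = H₁ + H₂ = (n₁·d₂ + n₂·d₁)/(d₁·d₂).
n₁·d₂ = 2*s + 5.8. n₂·d₁ = 4*s + 12.8. Sum = 6*s + 18.6. d₁·d₂ = s^2 + 6.1*s + 9.28.
H(s) = (6*s + 18.6)/(s^2 + 6.1*s + 9.28)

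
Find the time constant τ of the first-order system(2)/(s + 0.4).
First-order system: τ = -1/pole. Pole = -0.4. τ = -1/(-0.4) = 2.5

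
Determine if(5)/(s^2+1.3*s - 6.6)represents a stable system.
Denominator: s^2 + 1.3*s - 6.6 = (s - 2)(s + 3.3). Poles: -3.3, 2. All Re(p)<0: No (unstable)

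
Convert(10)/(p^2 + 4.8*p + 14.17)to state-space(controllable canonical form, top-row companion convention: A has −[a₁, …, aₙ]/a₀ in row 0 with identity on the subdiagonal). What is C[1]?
Reachable canonical form: C = numerator coefficients (right-aligned, zero-padded to length n).
num = 10, C = [[0, 10]].
C[1] = 10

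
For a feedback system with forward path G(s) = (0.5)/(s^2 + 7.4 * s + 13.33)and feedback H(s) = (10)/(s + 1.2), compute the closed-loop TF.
Closed-loop T = G/(1+GH).
Numerator: G_num * H_den = 0.5*s + 0.6.
Denominator: G_den * H_den + G_num * H_num = (s^3 + 8.6*s^2 + 22.21*s + 15.996) + (5) = s^3 + 8.6*s^2 + 22.21*s + 20.996.
T(s) = (0.5*s + 0.6)/(s^3 + 8.6*s^2 + 22.21*s + 20.996)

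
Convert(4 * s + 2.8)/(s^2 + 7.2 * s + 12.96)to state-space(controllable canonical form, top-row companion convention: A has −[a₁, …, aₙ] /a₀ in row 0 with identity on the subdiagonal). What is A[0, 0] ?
Reachable canonical form for den = s^2 + 7.2*s + 12.96: top row of A = -[a₁,a₂,...,aₙ]/a₀, ones on the subdiagonal, zeros elsewhere.
A = [[-7.2, -12.96], [1, 0]].
A[0,0] = -7.2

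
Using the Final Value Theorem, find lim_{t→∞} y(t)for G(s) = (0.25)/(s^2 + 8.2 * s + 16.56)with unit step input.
FVT: lim_{t→∞} y(t) = lim_{s→0} s*Y(s) where Y(s) = G(s)/s.
= lim_{s→0} G(s) = G(0) = num(0)/den(0) = 0.25/16.56 = 0.0151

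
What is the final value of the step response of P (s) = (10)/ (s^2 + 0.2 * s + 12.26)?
FVT: lim_{t→∞} y(t) = lim_{s→0} s*Y(s) where Y(s) = P(s)/s.
= lim_{s→0} P(s) = P(0) = num(0)/den(0) = 10/12.26 = 0.8157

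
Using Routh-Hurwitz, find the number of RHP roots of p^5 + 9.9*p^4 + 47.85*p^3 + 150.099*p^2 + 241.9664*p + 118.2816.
Routh array:
p^5: [1, 47.85, 241.9664]; p^4: [9.9, 150.099, 118.2816]; p^3: [32.6885, 230.019]; p^2: [80.4358, 118.2816]; p^1: [181.95]; p^0: [118.2816]
First column: [1, 9.9, 32.6885, 80.4358, 181.95, 118.2816]. Sign changes = RHP roots = 0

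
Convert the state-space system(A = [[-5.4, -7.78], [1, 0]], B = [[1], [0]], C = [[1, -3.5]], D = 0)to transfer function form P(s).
P(s) = C(sI - A)⁻¹B + D.
Characteristic polynomial det(sI - A) = s^2 + 5.4*s + 7.78.
Numerator from C·adj(sI-A)·B + D·det(sI-A) = s - 3.5.
P(s) = (s - 3.5)/(s^2 + 5.4*s + 7.78)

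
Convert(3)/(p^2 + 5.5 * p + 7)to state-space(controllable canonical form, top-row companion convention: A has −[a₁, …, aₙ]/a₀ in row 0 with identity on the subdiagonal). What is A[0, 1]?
Reachable canonical form for den = p^2 + 5.5*p + 7: top row of A = -[a₁,a₂,...,aₙ]/a₀, ones on the subdiagonal, zeros elsewhere.
A = [[-5.5, -7], [1, 0]].
A[0,1] = -7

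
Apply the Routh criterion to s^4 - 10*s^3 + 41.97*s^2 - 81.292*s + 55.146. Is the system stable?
Routh array:
s^4: [1, 41.97, 55.146]; s^3: [-10, -81.292]; s^2: [33.8408, 55.146]; s^1: [-64.9963]; s^0: [55.146]
First column: [1, -10, 33.8408, -64.9963, 55.146]. Sign changes = 4.
No, unstable (4 RHP root(s))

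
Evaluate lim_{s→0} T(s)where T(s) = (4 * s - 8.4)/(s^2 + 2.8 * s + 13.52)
DC gain = T(0) = num(0)/den(0) = -8.4/13.52 = -0.6213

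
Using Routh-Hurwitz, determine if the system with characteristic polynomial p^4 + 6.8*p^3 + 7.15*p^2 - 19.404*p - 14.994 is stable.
Routh array:
p^4: [1, 7.15, -14.994]; p^3: [6.8, -19.404]; p^2: [10.0035, -14.994]; p^1: [-9.21168]; p^0: [-14.994]
First column: [1, 6.8, 10.0035, -9.21168, -14.994]. Sign changes = 1.
No, unstable (1 RHP root(s))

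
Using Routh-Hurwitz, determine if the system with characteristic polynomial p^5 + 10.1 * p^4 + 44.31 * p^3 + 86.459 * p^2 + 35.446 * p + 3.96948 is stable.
Routh array:
p^5: [1, 44.31, 35.446]; p^4: [10.1, 86.459, 3.96948]; p^3: [35.7497, 35.053]; p^2: [76.5558, 3.96948]; p^1: [33.1993]; p^0: [3.96948]
First column: [1, 10.1, 35.7497, 76.5558, 33.1993, 3.96948]. Sign changes = 0.
Yes, stable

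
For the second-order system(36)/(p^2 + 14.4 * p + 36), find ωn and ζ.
Standard form: ωn²/(p²+2ζωn·p+ωn²).
const=36=ωn² → ωn=6, p coeff=14.4=2ζωn → ζ=1.2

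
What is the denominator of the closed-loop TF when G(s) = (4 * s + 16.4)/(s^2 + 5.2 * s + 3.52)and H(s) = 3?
Characteristic poly = G_den * H_den + G_num * H_num = (s^2 + 5.2*s + 3.52) + (12*s + 49.2) = s^2 + 17.2*s + 52.72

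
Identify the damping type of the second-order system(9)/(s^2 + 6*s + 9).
Standard form: ωn²/(s²+2ζωn·s+ωn²) gives ωn=3, ζ=1.
Critically damped (ζ = 1)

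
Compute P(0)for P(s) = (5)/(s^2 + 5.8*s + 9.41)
DC gain = P(0) = num(0)/den(0) = 5/9.41 = 0.5313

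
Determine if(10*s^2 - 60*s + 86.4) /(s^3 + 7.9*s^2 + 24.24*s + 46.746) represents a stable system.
Denominator: s^3 + 7.9*s^2 + 24.24*s + 46.746 = (s + 4.9)(s^2 + 3*s + 9.54). Poles: -1.5 + 2.7j, -1.5 - 2.7j, -4.9. All Re(p)<0: Yes (stable)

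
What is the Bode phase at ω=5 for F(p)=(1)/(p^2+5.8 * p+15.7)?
Substitute p = j*5: F(j5) = -0.0100271 - 0.0312672j.
∠F(j5) = atan2(Im, Re) = atan2(-0.0312672, -0.0100271) = -107.78°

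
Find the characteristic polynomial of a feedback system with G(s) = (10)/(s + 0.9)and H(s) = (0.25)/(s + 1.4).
Characteristic poly = G_den * H_den + G_num * H_num = (s^2 + 2.3*s + 1.26) + (2.5) = s^2 + 2.3*s + 3.76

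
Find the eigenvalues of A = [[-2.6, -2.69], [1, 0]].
Eigenvalues solve det(λI - A) = 0.
Characteristic polynomial: λ^2 + 2.6*λ + 2.69 = 0.
Roots: -1.3 + 1j, -1.3 - 1j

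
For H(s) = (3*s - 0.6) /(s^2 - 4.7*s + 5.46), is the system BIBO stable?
Denominator: s^2 - 4.7*s + 5.46 = (s - 2.1)(s - 2.6). Poles: 2.1, 2.6. All Re(p)<0: No (unstable)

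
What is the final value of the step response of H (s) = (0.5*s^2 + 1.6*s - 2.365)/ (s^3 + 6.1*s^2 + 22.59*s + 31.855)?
FVT: lim_{t→∞} y(t) = lim_{s→0} s*Y(s) where Y(s) = H(s)/s.
= lim_{s→0} H(s) = H(0) = num(0)/den(0) = -2.365/31.855 = -0.07424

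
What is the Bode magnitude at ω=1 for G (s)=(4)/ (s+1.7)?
Substitute s = j*1: G(j1) = 1.74807 - 1.02828j.
|G(j1)| = sqrt(Re² + Im²) = 2.028.
20*log₁₀(2.028) = 6.14 dB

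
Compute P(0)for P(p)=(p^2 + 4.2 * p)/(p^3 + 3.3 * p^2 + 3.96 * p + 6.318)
DC gain = P(0) = num(0)/den(0) = 0/6.318 = 0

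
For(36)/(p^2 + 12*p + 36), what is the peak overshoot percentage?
Standard form: ωn²/(p²+2ζωn·p+ωn²) → ωn = 6, ζ = 1.
ζ ≥ 1, so the response is non-oscillatory: peak overshoot = 0%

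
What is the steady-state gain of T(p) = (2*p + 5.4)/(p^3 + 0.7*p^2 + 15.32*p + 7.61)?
DC gain = T(0) = num(0)/den(0) = 5.4/7.61 = 0.7096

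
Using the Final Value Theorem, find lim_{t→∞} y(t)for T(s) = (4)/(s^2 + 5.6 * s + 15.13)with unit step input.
FVT: lim_{t→∞} y(t) = lim_{s→0} s*Y(s) where Y(s) = T(s)/s.
= lim_{s→0} T(s) = T(0) = num(0)/den(0) = 4/15.13 = 0.2644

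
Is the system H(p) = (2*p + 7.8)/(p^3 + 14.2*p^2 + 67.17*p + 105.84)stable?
Denominator: p^3 + 14.2*p^2 + 67.17*p + 105.84 = (p + 4.5)(p + 4.9)(p + 4.8). Poles: -4.5, -4.8, -4.9. All Re(p)<0: Yes (stable)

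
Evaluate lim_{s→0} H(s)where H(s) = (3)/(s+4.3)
DC gain = H(0) = num(0)/den(0) = 3/4.3 = 0.6977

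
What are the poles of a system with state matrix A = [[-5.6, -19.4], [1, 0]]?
Eigenvalues solve det(λI - A) = 0.
Characteristic polynomial: λ^2 + 5.6*λ + 19.4 = 0.
Roots: -2.8 + 3.4j, -2.8 - 3.4j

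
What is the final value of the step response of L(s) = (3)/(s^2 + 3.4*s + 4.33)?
FVT: lim_{t→∞} y(t) = lim_{s→0} s*Y(s) where Y(s) = L(s)/s.
= lim_{s→0} L(s) = L(0) = num(0)/den(0) = 3/4.33 = 0.6928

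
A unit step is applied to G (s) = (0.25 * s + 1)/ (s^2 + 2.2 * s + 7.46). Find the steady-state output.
FVT: lim_{t→∞} y(t) = lim_{s→0} s*Y(s) where Y(s) = G(s)/s.
= lim_{s→0} G(s) = G(0) = num(0)/den(0) = 1/7.46 = 0.134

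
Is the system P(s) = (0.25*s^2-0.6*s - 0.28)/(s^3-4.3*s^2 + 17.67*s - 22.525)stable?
Denominator: s^3 - 4.3*s^2 + 17.67*s - 22.525 = (s - 1.7)(s^2 - 2.6*s + 13.25). Poles: 1.3 + 3.4j, 1.3 - 3.4j, 1.7. All Re(p)<0: No (unstable)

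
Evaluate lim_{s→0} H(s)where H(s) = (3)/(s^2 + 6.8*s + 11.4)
DC gain = H(0) = num(0)/den(0) = 3/11.4 = 0.2632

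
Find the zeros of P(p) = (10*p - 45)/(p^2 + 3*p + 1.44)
Set numerator = 0: 10*p - 45 = 0 → Zeros: 4.5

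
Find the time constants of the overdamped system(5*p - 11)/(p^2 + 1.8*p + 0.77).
Overdamped: real poles at -1.1, -0.7. τ = -1/pole → τ₁ = 0.9091, τ₂ = 1.429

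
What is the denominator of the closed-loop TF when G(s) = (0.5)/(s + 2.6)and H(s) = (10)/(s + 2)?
Characteristic poly = G_den * H_den + G_num * H_num = (s^2 + 4.6*s + 5.2) + (5) = s^2 + 4.6*s + 10.2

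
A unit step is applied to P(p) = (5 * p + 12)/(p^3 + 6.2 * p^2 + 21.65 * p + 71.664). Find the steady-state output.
FVT: lim_{t→∞} y(t) = lim_{p→0} p*Y(p) where Y(p) = P(p)/p.
= lim_{p→0} P(p) = P(0) = num(0)/den(0) = 12/71.664 = 0.1674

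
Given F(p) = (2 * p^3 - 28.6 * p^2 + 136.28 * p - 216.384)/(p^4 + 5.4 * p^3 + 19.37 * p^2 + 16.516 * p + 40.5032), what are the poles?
Set denominator = 0: p^4 + 5.4*p^3 + 19.37*p^2 + 16.516*p + 40.5032 = (p^2 + 5.2*p + 15.76)(p^2 + 0.2*p + 2.57) = 0 → Poles: -0.1 + 1.6j, -0.1 - 1.6j, -2.6 + 3j, -2.6 - 3j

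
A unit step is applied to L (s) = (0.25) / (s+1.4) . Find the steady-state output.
FVT: lim_{t→∞} y(t) = lim_{s→0} s*Y(s) where Y(s) = L(s)/s.
= lim_{s→0} L(s) = L(0) = num(0)/den(0) = 0.25/1.4 = 0.1786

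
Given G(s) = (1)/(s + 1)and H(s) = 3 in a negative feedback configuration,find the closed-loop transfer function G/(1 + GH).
Closed-loop T = G/(1+GH).
Numerator: G_num * H_den = 1.
Denominator: G_den * H_den + G_num * H_num = (s + 1) + (3) = s + 4.
T(s) = (1)/(s + 4)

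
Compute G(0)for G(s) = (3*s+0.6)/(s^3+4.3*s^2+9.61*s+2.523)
DC gain = G(0) = num(0)/den(0) = 0.6/2.523 = 0.2378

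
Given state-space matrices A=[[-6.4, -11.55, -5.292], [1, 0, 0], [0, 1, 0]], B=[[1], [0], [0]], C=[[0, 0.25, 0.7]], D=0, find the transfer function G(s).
G(s) = C(sI - A)⁻¹B + D.
Characteristic polynomial det(sI - A) = s^3 + 6.4*s^2 + 11.55*s + 5.292.
Numerator from C·adj(sI-A)·B + D·det(sI-A) = 0.25*s + 0.7.
G(s) = (0.25*s + 0.7)/(s^3 + 6.4*s^2 + 11.55*s + 5.292)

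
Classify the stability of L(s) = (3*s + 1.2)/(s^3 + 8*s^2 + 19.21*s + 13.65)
Denominator: s^3 + 8*s^2 + 19.21*s + 13.65 = (s + 1.3)(s + 4.2)(s + 2.5). Poles: -1.3, -2.5, -4.2. Stable (all poles in LHP)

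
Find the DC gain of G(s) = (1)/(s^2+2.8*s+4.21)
DC gain = G(0) = num(0)/den(0) = 1/4.21 = 0.2375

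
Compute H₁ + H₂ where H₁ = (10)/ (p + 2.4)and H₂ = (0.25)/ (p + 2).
Parallel: H = H₁ + H₂ = (n₁·d₂ + n₂·d₁)/(d₁·d₂).
n₁·d₂ = 10*p + 20. n₂·d₁ = 0.25*p + 0.6. Sum = 10.25*p + 20.6. d₁·d₂ = p^2 + 4.4*p + 4.8.
H(p) = (10.25*p + 20.6)/(p^2 + 4.4*p + 4.8)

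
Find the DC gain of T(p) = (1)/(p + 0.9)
DC gain = T(0) = num(0)/den(0) = 1/0.9 = 1.111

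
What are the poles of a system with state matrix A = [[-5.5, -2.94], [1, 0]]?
Eigenvalues solve det(λI - A) = 0.
Characteristic polynomial: λ^2 + 5.5*λ + 2.94 = 0.
Factor: (λ + 0.6)(λ + 4.9) = 0.
Roots: -0.6, -4.9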